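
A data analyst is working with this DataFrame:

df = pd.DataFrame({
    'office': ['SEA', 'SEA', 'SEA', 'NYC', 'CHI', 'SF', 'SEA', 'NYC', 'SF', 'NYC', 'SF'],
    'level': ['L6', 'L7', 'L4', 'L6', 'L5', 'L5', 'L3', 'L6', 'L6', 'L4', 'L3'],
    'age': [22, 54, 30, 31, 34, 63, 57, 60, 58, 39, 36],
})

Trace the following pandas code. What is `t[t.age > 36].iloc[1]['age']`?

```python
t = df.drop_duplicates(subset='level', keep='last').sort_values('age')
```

drop duplicate level (keep=last):
   office level  age
1     SEA    L7   54
5      SF    L5   63
8      SF    L6   58
9     NYC    L4   39
10     SF    L3   36
sort by age:
   office level  age
10     SF    L3   36
9     NYC    L4   39
1     SEA    L7   54
8      SF    L6   58
5      SF    L5   63
filter rows where age > 36:
  office level  age
9    NYC    L4   39
1    SEA    L7   54
8     SF    L6   58
5     SF    L5   63
So iloc[1]['age'] = 54.

54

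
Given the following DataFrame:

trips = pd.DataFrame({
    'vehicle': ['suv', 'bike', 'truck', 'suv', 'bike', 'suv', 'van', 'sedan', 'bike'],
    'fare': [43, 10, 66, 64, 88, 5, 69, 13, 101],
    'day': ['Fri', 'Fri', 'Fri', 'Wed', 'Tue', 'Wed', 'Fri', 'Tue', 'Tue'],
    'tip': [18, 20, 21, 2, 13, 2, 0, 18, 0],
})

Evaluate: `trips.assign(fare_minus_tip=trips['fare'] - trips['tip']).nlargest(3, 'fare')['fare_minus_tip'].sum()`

245

add column fare_minus_tip = trips['fare'] - trips['tip']:
  vehicle  fare  day  tip  fare_minus_tip
0     suv    43  Fri   18              25
1    bike    10  Fri   20             -10
2   truck    66  Fri   21              45
3     suv    64  Wed    2              62
4    bike    88  Tue   13              75
5     suv     5  Wed    2               3
6     van    69  Fri    0              69
7   sedan    13  Tue   18              -5
8    bike   101  Tue    0             101
take 3 rows with largest fare:
  vehicle  fare  day  tip  fare_minus_tip
8    bike   101  Tue    0             101
4    bike    88  Tue   13              75
6     van    69  Fri    0              69
The sum of column 'fare_minus_tip' is 245.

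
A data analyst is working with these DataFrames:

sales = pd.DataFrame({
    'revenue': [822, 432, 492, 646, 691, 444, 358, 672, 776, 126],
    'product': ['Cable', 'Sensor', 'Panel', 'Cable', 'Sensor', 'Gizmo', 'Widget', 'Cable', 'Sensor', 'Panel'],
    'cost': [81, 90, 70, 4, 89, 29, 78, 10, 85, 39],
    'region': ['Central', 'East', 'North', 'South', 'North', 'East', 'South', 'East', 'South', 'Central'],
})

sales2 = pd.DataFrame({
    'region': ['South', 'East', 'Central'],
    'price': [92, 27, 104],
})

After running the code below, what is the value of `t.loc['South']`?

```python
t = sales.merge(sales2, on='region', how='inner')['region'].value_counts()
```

3

merge on 'region' (how='inner') → 8 rows:
   revenue product  cost   region  price
0      822   Cable    81  Central    104
1      432  Sensor    90     East     27
2      646   Cable     4    South     92
3      444   Gizmo    29     East     27
4      358  Widget    78    South     92
5      672   Cable    10     East     27
6      776  Sensor    85    South     92
7      126   Panel    39  Central    104
value_counts of region:
region
East       3
South      3
Central    2
Name: count, dtype: int64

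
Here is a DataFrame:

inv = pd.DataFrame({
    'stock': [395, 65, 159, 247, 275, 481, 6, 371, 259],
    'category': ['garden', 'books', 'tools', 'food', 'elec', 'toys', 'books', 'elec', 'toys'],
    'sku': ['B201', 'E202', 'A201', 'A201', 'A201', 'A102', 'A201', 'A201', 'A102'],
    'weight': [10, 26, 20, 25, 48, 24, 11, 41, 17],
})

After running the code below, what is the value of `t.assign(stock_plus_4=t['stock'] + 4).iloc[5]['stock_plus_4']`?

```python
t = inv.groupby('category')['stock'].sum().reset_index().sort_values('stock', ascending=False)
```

75

group by category, sum of stock:
category
books      71
elec      646
food      247
garden    395
tools     159
toys      740
Name: stock, dtype: int64
reset_index():
  category  stock
0    books     71
1     elec    646
2     food    247
3   garden    395
4    tools    159
5     toys    740
sort by stock descending:
  category  stock
5     toys    740
1     elec    646
3   garden    395
2     food    247
4    tools    159
0    books     71
add column stock_plus_4 = t['stock'] + 4:
  category  stock  stock_plus_4
5     toys    740           744
1     elec    646           650
3   garden    395           399
2     food    247           251
4    tools    159           163
0    books     71            75
Taking the value at position 5, column 'stock_plus_4' gives 75.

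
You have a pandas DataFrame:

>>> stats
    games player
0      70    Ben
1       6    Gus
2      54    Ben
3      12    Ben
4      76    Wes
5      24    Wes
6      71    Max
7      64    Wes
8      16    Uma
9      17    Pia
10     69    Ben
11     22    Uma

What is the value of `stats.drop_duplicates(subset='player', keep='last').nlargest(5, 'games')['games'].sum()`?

drop duplicate player (keep=last):
    games player
1       6    Gus
6      71    Max
7      64    Wes
9      17    Pia
10     69    Ben
11     22    Uma
take 5 rows with largest games:
    games player
6      71    Max
10     69    Ben
7      64    Wes
11     22    Uma
9      17    Pia
Reading off the sum of column 'games', we get 243.

243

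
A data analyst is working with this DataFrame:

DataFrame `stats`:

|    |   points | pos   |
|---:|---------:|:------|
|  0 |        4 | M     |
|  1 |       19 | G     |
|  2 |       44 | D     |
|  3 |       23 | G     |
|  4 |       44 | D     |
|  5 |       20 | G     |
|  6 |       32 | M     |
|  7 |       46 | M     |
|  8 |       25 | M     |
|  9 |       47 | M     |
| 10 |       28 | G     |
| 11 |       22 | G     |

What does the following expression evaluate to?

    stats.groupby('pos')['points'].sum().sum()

group by pos, sum of points:
pos
D     88
G    112
M    154
Name: points, dtype: int64
Then the sum of the resulting series: 354

354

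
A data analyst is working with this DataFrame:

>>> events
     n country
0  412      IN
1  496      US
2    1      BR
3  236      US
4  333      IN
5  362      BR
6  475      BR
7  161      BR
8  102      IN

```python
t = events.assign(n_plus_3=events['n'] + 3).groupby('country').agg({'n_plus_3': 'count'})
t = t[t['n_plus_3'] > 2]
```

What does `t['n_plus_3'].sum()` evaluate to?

add column n_plus_3 = events['n'] + 3:
     n country  n_plus_3
0  412      IN       415
1  496      US       499
2    1      BR         4
3  236      US       239
4  333      IN       336
5  362      BR       365
6  475      BR       478
7  161      BR       164
8  102      IN       105
group by country, count of n_plus_3:
         n_plus_3
country          
BR              4
IN              3
US              2
filter rows where n_plus_3 > 2:
         n_plus_3
country          
BR              4
IN              3
Hence 7.

7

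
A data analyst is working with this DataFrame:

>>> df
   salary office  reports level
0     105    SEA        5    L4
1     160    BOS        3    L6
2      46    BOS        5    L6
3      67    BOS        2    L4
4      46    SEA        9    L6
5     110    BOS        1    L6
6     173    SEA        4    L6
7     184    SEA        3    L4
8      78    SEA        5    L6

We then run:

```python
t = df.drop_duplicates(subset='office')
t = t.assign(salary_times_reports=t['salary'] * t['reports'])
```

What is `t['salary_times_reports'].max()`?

drop duplicate office (keep=first):
   salary office  reports level
0     105    SEA        5    L4
1     160    BOS        3    L6
add column salary_times_reports = t['salary'] * t['reports']:
   salary office  reports level  salary_times_reports
0     105    SEA        5    L4                   525
1     160    BOS        3    L6                   480
Reading off the max of column 'salary_times_reports', we get 525.

525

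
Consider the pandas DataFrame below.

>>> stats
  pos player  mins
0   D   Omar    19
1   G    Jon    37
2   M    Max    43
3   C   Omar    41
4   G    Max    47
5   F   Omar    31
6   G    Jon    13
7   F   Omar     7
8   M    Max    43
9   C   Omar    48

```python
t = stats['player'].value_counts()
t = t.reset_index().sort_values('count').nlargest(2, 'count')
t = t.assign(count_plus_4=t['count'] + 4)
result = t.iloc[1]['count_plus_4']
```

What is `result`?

value_counts of player:
player
Omar    5
Max     3
Jon     2
Name: count, dtype: int64
reset_index():
  player  count
0   Omar      5
1    Max      3
2    Jon      2
sort by count:
  player  count
2    Jon      2
1    Max      3
0   Omar      5
take 2 rows with largest count:
  player  count
0   Omar      5
1    Max      3
add column count_plus_4 = t['count'] + 4:
  player  count  count_plus_4
0   Omar      5             9
1    Max      3             7
value at position 1, column 'count_plus_4' → 7

7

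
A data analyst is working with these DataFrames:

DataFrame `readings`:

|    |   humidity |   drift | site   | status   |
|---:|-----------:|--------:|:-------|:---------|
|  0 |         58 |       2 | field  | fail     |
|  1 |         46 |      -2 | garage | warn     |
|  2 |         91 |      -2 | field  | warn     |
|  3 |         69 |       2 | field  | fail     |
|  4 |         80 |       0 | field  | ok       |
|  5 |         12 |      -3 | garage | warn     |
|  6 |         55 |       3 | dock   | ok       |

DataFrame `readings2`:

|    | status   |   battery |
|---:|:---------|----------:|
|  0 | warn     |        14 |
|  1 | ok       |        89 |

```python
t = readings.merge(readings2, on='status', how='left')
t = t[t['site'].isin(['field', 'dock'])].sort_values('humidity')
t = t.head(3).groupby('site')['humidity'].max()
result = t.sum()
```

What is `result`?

merge on 'status' (how='left') → 7 rows:
   humidity  drift    site status  battery
0        58      2   field   fail      NaN
1        46     -2  garage   warn     14.0
2        91     -2   field   warn     14.0
3        69      2   field   fail      NaN
4        80      0   field     ok     89.0
5        12     -3  garage   warn     14.0
6        55      3    dock     ok     89.0
filter rows where site in ['field', 'dock']:
   humidity  drift   site status  battery
0        58      2  field   fail      NaN
2        91     -2  field   warn     14.0
3        69      2  field   fail      NaN
4        80      0  field     ok     89.0
6        55      3   dock     ok     89.0
sort by humidity:
   humidity  drift   site status  battery
6        55      3   dock     ok     89.0
0        58      2  field   fail      NaN
3        69      2  field   fail      NaN
4        80      0  field     ok     89.0
2        91     -2  field   warn     14.0
take first 3 rows:
   humidity  drift   site status  battery
6        55      3   dock     ok     89.0
0        58      2  field   fail      NaN
3        69      2  field   fail      NaN
group by site, max of humidity:
site
dock     55
field    69
Name: humidity, dtype: int64

124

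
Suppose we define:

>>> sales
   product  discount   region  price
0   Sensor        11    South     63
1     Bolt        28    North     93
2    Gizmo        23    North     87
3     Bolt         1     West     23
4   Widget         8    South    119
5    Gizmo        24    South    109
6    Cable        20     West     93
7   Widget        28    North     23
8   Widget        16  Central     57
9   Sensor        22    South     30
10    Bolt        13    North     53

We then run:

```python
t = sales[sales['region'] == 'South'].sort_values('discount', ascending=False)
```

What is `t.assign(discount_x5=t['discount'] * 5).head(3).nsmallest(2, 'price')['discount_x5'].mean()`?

82.5

filter rows where region == 'South':
  product  discount region  price
0  Sensor        11  South     63
4  Widget         8  South    119
5   Gizmo        24  South    109
9  Sensor        22  South     30
sort by discount descending:
  product  discount region  price
5   Gizmo        24  South    109
9  Sensor        22  South     30
0  Sensor        11  South     63
4  Widget         8  South    119
add column discount_x5 = t['discount'] * 5:
  product  discount region  price  discount_x5
5   Gizmo        24  South    109          120
9  Sensor        22  South     30          110
0  Sensor        11  South     63           55
4  Widget         8  South    119           40
take first 3 rows:
  product  discount region  price  discount_x5
5   Gizmo        24  South    109          120
9  Sensor        22  South     30          110
0  Sensor        11  South     63           55
take 2 rows with smallest price:
  product  discount region  price  discount_x5
9  Sensor        22  South     30          110
0  Sensor        11  South     63           55
mean of column 'discount_x5' → 82.5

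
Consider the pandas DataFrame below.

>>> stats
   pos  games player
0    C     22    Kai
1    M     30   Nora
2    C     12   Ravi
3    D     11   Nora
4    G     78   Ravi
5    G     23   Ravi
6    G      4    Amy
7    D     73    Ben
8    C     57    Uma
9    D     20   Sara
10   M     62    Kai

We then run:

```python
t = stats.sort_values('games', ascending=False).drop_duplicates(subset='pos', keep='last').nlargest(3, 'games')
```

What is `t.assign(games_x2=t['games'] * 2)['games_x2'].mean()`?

35.3333333333

sort by games descending:
   pos  games player
4    G     78   Ravi
7    D     73    Ben
10   M     62    Kai
8    C     57    Uma
1    M     30   Nora
5    G     23   Ravi
0    C     22    Kai
9    D     20   Sara
2    C     12   Ravi
3    D     11   Nora
6    G      4    Amy
drop duplicate pos (keep=last):
  pos  games player
1   M     30   Nora
2   C     12   Ravi
3   D     11   Nora
6   G      4    Amy
take 3 rows with largest games:
  pos  games player
1   M     30   Nora
2   C     12   Ravi
3   D     11   Nora
add column games_x2 = t['games'] * 2:
  pos  games player  games_x2
1   M     30   Nora        60
2   C     12   Ravi        24
3   D     11   Nora        22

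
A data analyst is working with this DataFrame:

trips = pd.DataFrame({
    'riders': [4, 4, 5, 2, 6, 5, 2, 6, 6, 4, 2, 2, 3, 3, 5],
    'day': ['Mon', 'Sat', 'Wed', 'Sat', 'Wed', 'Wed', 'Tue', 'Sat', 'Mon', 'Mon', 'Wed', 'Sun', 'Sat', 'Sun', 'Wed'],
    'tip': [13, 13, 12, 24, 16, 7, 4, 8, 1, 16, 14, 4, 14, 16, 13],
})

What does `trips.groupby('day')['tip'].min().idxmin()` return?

Mon

group by day, min of tip:
day
Mon    1
Sat    8
Sun    4
Tue    4
Wed    7
Name: tip, dtype: int64
So idxmin() = Mon.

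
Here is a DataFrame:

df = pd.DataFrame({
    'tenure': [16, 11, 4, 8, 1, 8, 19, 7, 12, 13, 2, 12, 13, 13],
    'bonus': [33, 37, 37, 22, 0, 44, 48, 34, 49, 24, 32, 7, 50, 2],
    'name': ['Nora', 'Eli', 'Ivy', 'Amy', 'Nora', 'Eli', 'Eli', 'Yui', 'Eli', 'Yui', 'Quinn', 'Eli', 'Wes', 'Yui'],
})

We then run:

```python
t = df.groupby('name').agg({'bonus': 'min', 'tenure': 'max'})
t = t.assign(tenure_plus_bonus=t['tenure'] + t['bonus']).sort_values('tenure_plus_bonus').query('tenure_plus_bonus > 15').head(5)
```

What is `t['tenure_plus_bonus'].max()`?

41

group by name: min(bonus), max(tenure):
       bonus  tenure
name                
Amy       22       8
Eli        7      19
Ivy       37       4
Nora       0      16
Quinn     32       2
Wes       50      13
Yui        2      13
add column tenure_plus_bonus = t['tenure'] + t['bonus']:
       bonus  tenure  tenure_plus_bonus
name                                   
Amy       22       8                 30
Eli        7      19                 26
Ivy       37       4                 41
Nora       0      16                 16
Quinn     32       2                 34
Wes       50      13                 63
Yui        2      13                 15
sort by tenure_plus_bonus:
       bonus  tenure  tenure_plus_bonus
name                                   
Yui        2      13                 15
Nora       0      16                 16
Eli        7      19                 26
Amy       22       8                 30
Quinn     32       2                 34
Ivy       37       4                 41
Wes       50      13                 63
filter rows where tenure_plus_bonus > 15:
       bonus  tenure  tenure_plus_bonus
name                                   
Nora       0      16                 16
Eli        7      19                 26
Amy       22       8                 30
Quinn     32       2                 34
Ivy       37       4                 41
Wes       50      13                 63
take first 5 rows:
       bonus  tenure  tenure_plus_bonus
name                                   
Nora       0      16                 16
Eli        7      19                 26
Amy       22       8                 30
Quinn     32       2                 34
Ivy       37       4                 41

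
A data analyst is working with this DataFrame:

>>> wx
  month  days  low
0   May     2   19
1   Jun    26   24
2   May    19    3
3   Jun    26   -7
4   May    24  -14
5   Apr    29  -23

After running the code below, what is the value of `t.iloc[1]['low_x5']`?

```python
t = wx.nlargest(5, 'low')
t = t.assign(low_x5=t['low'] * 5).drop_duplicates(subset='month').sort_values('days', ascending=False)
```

95

take 5 rows with largest low:
  month  days  low
1   Jun    26   24
0   May     2   19
2   May    19    3
3   Jun    26   -7
4   May    24  -14
add column low_x5 = t['low'] * 5:
  month  days  low  low_x5
1   Jun    26   24     120
0   May     2   19      95
2   May    19    3      15
3   Jun    26   -7     -35
4   May    24  -14     -70
drop duplicate month (keep=first):
  month  days  low  low_x5
1   Jun    26   24     120
0   May     2   19      95
sort by days descending:
  month  days  low  low_x5
1   Jun    26   24     120
0   May     2   19      95
value at position 1, column 'low_x5' → 95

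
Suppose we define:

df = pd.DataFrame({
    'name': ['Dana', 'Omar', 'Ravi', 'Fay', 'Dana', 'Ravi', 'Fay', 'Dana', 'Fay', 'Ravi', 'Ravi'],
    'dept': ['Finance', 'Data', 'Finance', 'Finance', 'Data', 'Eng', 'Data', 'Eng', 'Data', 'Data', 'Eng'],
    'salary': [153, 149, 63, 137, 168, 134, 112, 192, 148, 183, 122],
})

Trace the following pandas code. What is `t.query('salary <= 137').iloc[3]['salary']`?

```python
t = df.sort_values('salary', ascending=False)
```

sort by salary descending:
    name     dept  salary
7   Dana      Eng     192
9   Ravi     Data     183
4   Dana     Data     168
0   Dana  Finance     153
1   Omar     Data     149
8    Fay     Data     148
3    Fay  Finance     137
5   Ravi      Eng     134
10  Ravi      Eng     122
6    Fay     Data     112
2   Ravi  Finance      63
filter rows where salary <= 137:
    name     dept  salary
3    Fay  Finance     137
5   Ravi      Eng     134
10  Ravi      Eng     122
6    Fay     Data     112
2   Ravi  Finance      63
value at position 3, column 'salary' → 112

112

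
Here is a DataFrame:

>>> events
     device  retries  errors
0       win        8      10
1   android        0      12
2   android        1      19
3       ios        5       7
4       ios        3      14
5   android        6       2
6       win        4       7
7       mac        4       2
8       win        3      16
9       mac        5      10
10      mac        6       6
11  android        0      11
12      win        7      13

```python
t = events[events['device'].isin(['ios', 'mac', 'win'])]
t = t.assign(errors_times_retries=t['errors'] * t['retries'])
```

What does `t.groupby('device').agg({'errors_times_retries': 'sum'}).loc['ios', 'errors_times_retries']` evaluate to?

77

filter rows where device in ['ios', 'mac', 'win']:
   device  retries  errors
0     win        8      10
3     ios        5       7
4     ios        3      14
6     win        4       7
7     mac        4       2
8     win        3      16
9     mac        5      10
10    mac        6       6
12    win        7      13
add column errors_times_retries = t['errors'] * t['retries']:
   device  retries  errors  errors_times_retries
0     win        8      10                    80
3     ios        5       7                    35
4     ios        3      14                    42
6     win        4       7                    28
7     mac        4       2                     8
8     win        3      16                    48
9     mac        5      10                    50
10    mac        6       6                    36
12    win        7      13                    91
group by device, sum of errors_times_retries:
        errors_times_retries
device                      
ios                       77
mac                       94
win                      247
The value at row 'ios', column 'errors_times_retries' is 77.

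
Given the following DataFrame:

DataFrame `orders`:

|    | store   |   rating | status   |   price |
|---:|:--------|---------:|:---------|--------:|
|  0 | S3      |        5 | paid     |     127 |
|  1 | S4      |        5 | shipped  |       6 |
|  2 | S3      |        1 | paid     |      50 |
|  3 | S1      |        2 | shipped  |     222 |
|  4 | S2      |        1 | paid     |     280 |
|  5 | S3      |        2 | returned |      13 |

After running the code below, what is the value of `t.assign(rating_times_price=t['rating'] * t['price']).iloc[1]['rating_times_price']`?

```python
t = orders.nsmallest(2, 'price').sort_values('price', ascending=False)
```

30

take 2 rows with smallest price:
  store  rating    status  price
1    S4       5   shipped      6
5    S3       2  returned     13
sort by price descending:
  store  rating    status  price
5    S3       2  returned     13
1    S4       5   shipped      6
add column rating_times_price = t['rating'] * t['price']:
  store  rating    status  price  rating_times_price
5    S3       2  returned     13                  26
1    S4       5   shipped      6                  30
value at position 1, column 'rating_times_price' → 30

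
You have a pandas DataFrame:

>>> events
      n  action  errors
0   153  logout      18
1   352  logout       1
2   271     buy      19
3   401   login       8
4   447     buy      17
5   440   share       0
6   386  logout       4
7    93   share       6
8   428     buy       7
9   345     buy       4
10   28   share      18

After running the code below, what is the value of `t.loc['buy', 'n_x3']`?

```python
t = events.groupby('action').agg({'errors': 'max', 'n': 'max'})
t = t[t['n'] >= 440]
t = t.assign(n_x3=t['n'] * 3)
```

group by action: max(errors), max(n):
        errors    n
action             
buy         19  447
login        8  401
logout      18  386
share       18  440
filter rows where n >= 440:
        errors    n
action             
buy         19  447
share       18  440
add column n_x3 = t['n'] * 3:
        errors    n  n_x3
action                   
buy         19  447  1341
share       18  440  1320
Taking the value at row 'buy', column 'n_x3' gives 1341.

1341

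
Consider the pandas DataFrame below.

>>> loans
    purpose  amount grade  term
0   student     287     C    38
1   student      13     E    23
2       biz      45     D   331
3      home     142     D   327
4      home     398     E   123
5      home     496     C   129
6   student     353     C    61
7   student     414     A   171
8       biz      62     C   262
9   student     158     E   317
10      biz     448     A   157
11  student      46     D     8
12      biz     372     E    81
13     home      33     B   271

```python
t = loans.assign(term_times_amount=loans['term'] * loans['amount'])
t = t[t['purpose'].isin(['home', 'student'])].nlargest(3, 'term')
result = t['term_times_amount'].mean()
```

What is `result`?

add column term_times_amount = loans['term'] * loans['amount']:
    purpose  amount grade  term  term_times_amount
0   student     287     C    38              10906
1   student      13     E    23                299
2       biz      45     D   331              14895
3      home     142     D   327              46434
4      home     398     E   123              48954
5      home     496     C   129              63984
6   student     353     C    61              21533
7   student     414     A   171              70794
8       biz      62     C   262              16244
9   student     158     E   317              50086
10      biz     448     A   157              70336
11  student      46     D     8                368
12      biz     372     E    81              30132
13     home      33     B   271               8943
filter rows where purpose in ['home', 'student']:
    purpose  amount grade  term  term_times_amount
0   student     287     C    38              10906
1   student      13     E    23                299
3      home     142     D   327              46434
4      home     398     E   123              48954
5      home     496     C   129              63984
6   student     353     C    61              21533
7   student     414     A   171              70794
9   student     158     E   317              50086
11  student      46     D     8                368
13     home      33     B   271               8943
take 3 rows with largest term:
    purpose  amount grade  term  term_times_amount
3      home     142     D   327              46434
9   student     158     E   317              50086
13     home      33     B   271               8943
Finally, mean of column 'term_times_amount' = 35154.3333333.

35154.3333333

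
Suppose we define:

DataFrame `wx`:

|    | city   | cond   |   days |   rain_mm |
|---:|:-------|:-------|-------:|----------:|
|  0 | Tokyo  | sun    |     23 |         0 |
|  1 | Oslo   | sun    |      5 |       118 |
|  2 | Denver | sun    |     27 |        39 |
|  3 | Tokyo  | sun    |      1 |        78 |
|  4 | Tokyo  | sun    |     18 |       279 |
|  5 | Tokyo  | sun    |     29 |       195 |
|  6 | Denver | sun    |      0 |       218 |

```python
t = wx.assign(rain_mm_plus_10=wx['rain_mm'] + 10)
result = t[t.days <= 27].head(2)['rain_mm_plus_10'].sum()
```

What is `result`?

138

add column rain_mm_plus_10 = wx['rain_mm'] + 10:
     city cond  days  rain_mm  rain_mm_plus_10
0   Tokyo  sun    23        0               10
1    Oslo  sun     5      118              128
2  Denver  sun    27       39               49
3   Tokyo  sun     1       78               88
4   Tokyo  sun    18      279              289
5   Tokyo  sun    29      195              205
6  Denver  sun     0      218              228
filter rows where days <= 27:
     city cond  days  rain_mm  rain_mm_plus_10
0   Tokyo  sun    23        0               10
1    Oslo  sun     5      118              128
2  Denver  sun    27       39               49
3   Tokyo  sun     1       78               88
4   Tokyo  sun    18      279              289
6  Denver  sun     0      218              228
take first 2 rows:
    city cond  days  rain_mm  rain_mm_plus_10
0  Tokyo  sun    23        0               10
1   Oslo  sun     5      118              128
Then the sum of column 'rain_mm_plus_10': 138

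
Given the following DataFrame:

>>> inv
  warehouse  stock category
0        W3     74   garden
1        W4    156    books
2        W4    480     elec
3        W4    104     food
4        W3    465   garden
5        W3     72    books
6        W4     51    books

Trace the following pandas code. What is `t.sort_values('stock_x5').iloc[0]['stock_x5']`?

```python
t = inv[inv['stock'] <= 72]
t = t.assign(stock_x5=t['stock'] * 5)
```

filter rows where stock <= 72:
  warehouse  stock category
5        W3     72    books
6        W4     51    books
add column stock_x5 = t['stock'] * 5:
  warehouse  stock category  stock_x5
5        W3     72    books       360
6        W4     51    books       255
sort by stock_x5:
  warehouse  stock category  stock_x5
6        W4     51    books       255
5        W3     72    books       360
Finally, value at position 0, column 'stock_x5' = 255.

255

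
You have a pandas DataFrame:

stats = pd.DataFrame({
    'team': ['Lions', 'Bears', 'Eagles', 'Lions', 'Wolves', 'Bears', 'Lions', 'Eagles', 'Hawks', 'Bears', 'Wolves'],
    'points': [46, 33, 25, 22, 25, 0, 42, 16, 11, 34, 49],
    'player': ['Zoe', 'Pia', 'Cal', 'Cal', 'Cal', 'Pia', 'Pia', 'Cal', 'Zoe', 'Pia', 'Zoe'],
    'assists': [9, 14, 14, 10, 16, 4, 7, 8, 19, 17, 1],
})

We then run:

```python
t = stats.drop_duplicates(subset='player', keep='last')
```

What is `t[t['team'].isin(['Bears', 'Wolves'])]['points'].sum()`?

drop duplicate player (keep=last):
      team  points player  assists
7   Eagles      16    Cal        8
9    Bears      34    Pia       17
10  Wolves      49    Zoe        1
filter rows where team in ['Bears', 'Wolves']:
      team  points player  assists
9    Bears      34    Pia       17
10  Wolves      49    Zoe        1

83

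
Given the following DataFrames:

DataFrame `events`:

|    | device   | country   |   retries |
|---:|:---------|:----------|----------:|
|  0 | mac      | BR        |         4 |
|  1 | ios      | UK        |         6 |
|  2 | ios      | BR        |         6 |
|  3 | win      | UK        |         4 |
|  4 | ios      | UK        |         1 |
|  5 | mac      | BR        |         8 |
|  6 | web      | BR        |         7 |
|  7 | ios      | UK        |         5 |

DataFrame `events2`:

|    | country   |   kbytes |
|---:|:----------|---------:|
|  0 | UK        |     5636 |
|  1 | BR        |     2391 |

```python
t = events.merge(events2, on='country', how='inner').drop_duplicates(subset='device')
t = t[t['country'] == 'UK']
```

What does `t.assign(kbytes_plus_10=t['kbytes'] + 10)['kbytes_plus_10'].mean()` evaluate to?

5646.0

merge on 'country' (how='inner') → 8 rows:
  device country  retries  kbytes
0    mac      BR        4    2391
1    ios      UK        6    5636
2    ios      BR        6    2391
3    win      UK        4    5636
4    ios      UK        1    5636
5    mac      BR        8    2391
6    web      BR        7    2391
7    ios      UK        5    5636
drop duplicate device (keep=first):
  device country  retries  kbytes
0    mac      BR        4    2391
1    ios      UK        6    5636
3    win      UK        4    5636
6    web      BR        7    2391
filter rows where country == 'UK':
  device country  retries  kbytes
1    ios      UK        6    5636
3    win      UK        4    5636
add column kbytes_plus_10 = t['kbytes'] + 10:
  device country  retries  kbytes  kbytes_plus_10
1    ios      UK        6    5636            5646
3    win      UK        4    5636            5646
Hence 5646.0.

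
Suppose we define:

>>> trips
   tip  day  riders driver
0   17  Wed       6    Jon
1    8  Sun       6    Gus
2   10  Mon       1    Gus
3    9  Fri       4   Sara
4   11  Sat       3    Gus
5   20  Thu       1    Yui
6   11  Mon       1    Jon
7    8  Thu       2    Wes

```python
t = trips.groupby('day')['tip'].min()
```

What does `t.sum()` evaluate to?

63

group by day, min of tip:
day
Fri     9
Mon    10
Sat    11
Sun     8
Thu     8
Wed    17
Name: tip, dtype: int64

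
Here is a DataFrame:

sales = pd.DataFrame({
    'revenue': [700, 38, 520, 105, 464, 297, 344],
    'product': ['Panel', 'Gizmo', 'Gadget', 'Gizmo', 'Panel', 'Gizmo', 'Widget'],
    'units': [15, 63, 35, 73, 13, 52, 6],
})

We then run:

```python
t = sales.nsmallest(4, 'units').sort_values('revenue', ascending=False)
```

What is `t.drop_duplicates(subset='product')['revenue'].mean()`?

521.333333333

take 4 rows with smallest units:
   revenue product  units
6      344  Widget      6
4      464   Panel     13
0      700   Panel     15
2      520  Gadget     35
sort by revenue descending:
   revenue product  units
0      700   Panel     15
2      520  Gadget     35
4      464   Panel     13
6      344  Widget      6
drop duplicate product (keep=first):
   revenue product  units
0      700   Panel     15
2      520  Gadget     35
6      344  Widget      6
Then the mean of column 'revenue': 521.333333333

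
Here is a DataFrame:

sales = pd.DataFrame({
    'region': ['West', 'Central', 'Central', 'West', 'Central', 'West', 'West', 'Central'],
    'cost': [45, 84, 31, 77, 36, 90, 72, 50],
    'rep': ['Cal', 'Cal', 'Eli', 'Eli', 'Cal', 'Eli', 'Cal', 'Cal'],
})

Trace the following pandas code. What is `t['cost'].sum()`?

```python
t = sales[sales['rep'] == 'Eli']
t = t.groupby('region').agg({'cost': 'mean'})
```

114.5

filter rows where rep == 'Eli':
    region  cost  rep
2  Central    31  Eli
3     West    77  Eli
5     West    90  Eli
group by region, mean of cost:
         cost
region       
Central  31.0
West     83.5
Then the sum of column 'cost': 114.5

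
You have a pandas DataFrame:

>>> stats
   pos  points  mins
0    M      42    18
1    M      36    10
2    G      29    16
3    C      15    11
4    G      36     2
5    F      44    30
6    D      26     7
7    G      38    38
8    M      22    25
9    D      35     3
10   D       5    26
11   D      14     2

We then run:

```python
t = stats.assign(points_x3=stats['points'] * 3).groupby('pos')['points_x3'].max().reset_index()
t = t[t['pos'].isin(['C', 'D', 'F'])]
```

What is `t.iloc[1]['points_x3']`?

add column points_x3 = stats['points'] * 3:
   pos  points  mins  points_x3
0    M      42    18        126
1    M      36    10        108
2    G      29    16         87
3    C      15    11         45
4    G      36     2        108
5    F      44    30        132
6    D      26     7         78
7    G      38    38        114
8    M      22    25         66
9    D      35     3        105
10   D       5    26         15
11   D      14     2         42
group by pos, max of points_x3:
pos
C     45
D    105
F    132
G    114
M    126
Name: points_x3, dtype: int64
reset_index():
  pos  points_x3
0   C         45
1   D        105
2   F        132
3   G        114
4   M        126
filter rows where pos in ['C', 'D', 'F']:
  pos  points_x3
0   C         45
1   D        105
2   F        132

105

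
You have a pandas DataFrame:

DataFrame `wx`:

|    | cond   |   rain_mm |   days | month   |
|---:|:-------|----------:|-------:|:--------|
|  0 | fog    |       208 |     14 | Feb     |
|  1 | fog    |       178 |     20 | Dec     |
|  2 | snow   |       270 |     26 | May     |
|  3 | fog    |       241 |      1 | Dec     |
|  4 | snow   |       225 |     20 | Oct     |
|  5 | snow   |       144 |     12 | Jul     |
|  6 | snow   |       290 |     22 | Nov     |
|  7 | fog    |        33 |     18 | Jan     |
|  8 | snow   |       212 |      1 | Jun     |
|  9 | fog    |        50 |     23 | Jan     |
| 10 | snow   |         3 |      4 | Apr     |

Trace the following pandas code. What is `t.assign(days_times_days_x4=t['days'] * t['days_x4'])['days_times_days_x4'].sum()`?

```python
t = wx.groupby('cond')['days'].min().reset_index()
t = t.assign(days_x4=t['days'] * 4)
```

group by cond, min of days:
cond
fog     1
snow    1
Name: days, dtype: int64
reset_index():
   cond  days
0   fog     1
1  snow     1
add column days_x4 = t['days'] * 4:
   cond  days  days_x4
0   fog     1        4
1  snow     1        4
add column days_times_days_x4 = t['days'] * t['days_x4']:
   cond  days  days_x4  days_times_days_x4
0   fog     1        4                   4
1  snow     1        4                   4
So sum() = 8.

8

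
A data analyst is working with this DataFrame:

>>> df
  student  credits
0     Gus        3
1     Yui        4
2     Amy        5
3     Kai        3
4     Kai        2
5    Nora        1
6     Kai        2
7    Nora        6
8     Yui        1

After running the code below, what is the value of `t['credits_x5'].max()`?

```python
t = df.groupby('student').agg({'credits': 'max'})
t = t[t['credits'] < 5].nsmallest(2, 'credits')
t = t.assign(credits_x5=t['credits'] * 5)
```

group by student, max of credits:
         credits
student         
Amy            5
Gus            3
Kai            3
Nora           6
Yui            4
filter rows where credits < 5:
         credits
student         
Gus            3
Kai            3
Yui            4
take 2 rows with smallest credits:
         credits
student         
Gus            3
Kai            3
add column credits_x5 = t['credits'] * 5:
         credits  credits_x5
student                     
Gus            3          15
Kai            3          15
Taking the max of column 'credits_x5' gives 15.

15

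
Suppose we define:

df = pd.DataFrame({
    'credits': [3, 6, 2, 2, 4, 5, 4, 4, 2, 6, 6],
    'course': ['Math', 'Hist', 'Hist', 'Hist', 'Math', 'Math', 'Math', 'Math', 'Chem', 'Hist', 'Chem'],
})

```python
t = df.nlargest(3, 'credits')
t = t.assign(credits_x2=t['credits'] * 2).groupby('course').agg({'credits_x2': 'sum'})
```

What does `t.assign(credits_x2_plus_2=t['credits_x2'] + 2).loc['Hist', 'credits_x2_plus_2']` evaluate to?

26

take 3 rows with largest credits:
    credits course
1         6   Hist
9         6   Hist
10        6   Chem
add column credits_x2 = t['credits'] * 2:
    credits course  credits_x2
1         6   Hist          12
9         6   Hist          12
10        6   Chem          12
group by course, sum of credits_x2:
        credits_x2
course            
Chem            12
Hist            24
add column credits_x2_plus_2 = t['credits_x2'] + 2:
        credits_x2  credits_x2_plus_2
course                               
Chem            12                 14
Hist            24                 26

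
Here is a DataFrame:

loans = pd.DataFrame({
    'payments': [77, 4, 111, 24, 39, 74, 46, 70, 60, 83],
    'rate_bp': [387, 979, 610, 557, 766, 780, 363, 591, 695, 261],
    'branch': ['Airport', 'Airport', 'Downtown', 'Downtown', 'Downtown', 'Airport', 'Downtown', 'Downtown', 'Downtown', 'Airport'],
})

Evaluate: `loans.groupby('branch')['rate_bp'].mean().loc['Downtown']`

group by branch, mean of rate_bp:
branch
Airport     601.75
Downtown    597.00
Name: rate_bp, dtype: float64
Finally, value at index 'Downtown' = 597.0.

597.0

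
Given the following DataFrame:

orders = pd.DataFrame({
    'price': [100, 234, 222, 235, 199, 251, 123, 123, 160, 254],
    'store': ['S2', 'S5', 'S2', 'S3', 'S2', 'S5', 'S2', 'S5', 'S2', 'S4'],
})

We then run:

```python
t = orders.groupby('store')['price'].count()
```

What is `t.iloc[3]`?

3

group by store, count of price:
store
S2    5
S3    1
S4    1
S5    3
Name: price, dtype: int64
Then the value at position 3: 3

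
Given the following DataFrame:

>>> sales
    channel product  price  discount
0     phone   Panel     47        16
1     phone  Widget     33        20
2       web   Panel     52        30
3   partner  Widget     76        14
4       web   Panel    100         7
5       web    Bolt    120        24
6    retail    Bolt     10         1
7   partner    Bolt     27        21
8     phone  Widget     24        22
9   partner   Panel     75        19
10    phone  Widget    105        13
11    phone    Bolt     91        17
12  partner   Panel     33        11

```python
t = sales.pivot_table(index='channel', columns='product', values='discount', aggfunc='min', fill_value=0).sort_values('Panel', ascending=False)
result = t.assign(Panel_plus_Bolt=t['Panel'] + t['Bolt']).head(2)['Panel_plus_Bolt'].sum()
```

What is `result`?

65

pivot: rows=channel, cols=product, min(discount):
product  Bolt  Panel  Widget
channel                     
partner    21     11      14
phone      17     16      13
retail      1      0       0
web        24      7       0
sort by Panel descending:
product  Bolt  Panel  Widget
channel                     
phone      17     16      13
partner    21     11      14
web        24      7       0
retail      1      0       0
add column Panel_plus_Bolt = t['Panel'] + t['Bolt']:
product  Bolt  Panel  Widget  Panel_plus_Bolt
channel                                      
phone      17     16      13               33
partner    21     11      14               32
web        24      7       0               31
retail      1      0       0                1
take first 2 rows:
product  Bolt  Panel  Widget  Panel_plus_Bolt
channel                                      
phone      17     16      13               33
partner    21     11      14               32
Hence 65.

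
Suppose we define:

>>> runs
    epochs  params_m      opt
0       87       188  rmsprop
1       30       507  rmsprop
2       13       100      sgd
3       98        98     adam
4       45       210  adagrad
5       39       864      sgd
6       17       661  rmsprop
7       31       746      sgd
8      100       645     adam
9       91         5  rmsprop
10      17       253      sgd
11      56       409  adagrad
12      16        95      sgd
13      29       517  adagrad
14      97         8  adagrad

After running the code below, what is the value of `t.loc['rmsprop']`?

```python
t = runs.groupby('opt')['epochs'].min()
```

17

group by opt, min of epochs:
opt
adagrad    29
adam       98
rmsprop    17
sgd        13
Name: epochs, dtype: int64
Then the value at index 'rmsprop': 17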